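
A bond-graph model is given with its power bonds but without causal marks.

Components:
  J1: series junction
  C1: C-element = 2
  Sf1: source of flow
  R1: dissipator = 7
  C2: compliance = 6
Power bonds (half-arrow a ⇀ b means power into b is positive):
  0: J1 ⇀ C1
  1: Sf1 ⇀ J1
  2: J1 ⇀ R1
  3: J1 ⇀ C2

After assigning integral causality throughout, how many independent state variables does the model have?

2  (C1, C2 all integral)

#1 |Sf1  (Sf1 fixes flow; stroke at Sf1)
#0 |J1  (J1 flow already set via bond 1)
#2 |J1  (1-jn J1 has f-setter on 1)
#3 |J1  (J1 flow already set via bond 1)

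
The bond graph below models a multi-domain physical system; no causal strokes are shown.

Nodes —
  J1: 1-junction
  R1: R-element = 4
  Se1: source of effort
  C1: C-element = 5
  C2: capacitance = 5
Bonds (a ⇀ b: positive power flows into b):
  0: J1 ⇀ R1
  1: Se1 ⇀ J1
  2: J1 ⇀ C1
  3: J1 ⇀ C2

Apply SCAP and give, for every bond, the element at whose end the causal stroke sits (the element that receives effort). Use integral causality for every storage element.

#1 stroke at J1  (Se1 (Se) sets effort on bond)
#2 stroke at J1  (prefer integral on C1)
#3 stroke at J1  (C2 outputs effort q/C2)
#0 stroke at R1  (closing 1-jn rule on J1)

bond 0 stroke→R1
bond 1 stroke→J1
bond 2 stroke→J1
bond 3 stroke→J1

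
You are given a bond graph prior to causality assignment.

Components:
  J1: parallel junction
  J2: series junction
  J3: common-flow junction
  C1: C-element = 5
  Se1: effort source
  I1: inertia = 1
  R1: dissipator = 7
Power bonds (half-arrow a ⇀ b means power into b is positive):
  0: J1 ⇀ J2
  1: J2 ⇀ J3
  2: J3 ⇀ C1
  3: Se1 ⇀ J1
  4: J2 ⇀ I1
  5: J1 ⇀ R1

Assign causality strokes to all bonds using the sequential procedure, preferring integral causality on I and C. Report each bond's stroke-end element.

b3 stroke at J1  (Se1 (Se) sets effort on bond)
b0 stroke at J2  (0-jn J1 has e-setter on 3)
b5 stroke at R1  (common-e at J1 fixed by 3)
b2 stroke at J3  (C1 integral (e out))
b1 stroke at J2  (only one flow-in slot at J3)
b4 stroke at I1  (J2 needs exactly one f-in)

b0 stroke→J2
b1 stroke→J2
b2 stroke→J3
b3 stroke→J1
b4 stroke→I1
b5 stroke→R1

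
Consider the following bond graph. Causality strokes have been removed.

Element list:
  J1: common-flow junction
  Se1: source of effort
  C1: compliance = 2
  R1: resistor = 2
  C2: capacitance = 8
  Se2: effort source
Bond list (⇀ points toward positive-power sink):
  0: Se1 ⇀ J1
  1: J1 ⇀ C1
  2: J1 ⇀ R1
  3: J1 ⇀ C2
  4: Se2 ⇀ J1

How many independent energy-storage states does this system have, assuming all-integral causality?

bond 0 →J1  (Se1 fixes effort; stroke away)
bond 4 →J1  (source Se2 imposes e)
bond 1 →J1  (prefer integral on C1)
bond 3 →J1  (C2 integral (e out))
bond 2 →R1  (closing 1-jn rule on J1)

2  (C1, C2 all integral)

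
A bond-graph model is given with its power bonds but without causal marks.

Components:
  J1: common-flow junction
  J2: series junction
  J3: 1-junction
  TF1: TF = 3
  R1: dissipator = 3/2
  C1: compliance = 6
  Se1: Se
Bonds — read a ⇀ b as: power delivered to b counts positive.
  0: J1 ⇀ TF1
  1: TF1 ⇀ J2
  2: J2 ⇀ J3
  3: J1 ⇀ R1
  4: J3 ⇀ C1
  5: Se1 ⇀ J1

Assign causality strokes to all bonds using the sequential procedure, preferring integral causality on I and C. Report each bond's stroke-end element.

#5 stroke at J1  (source Se1 imposes e)
#4 stroke at J3  (C1 outputs effort q/C1)
#2 stroke at J2  (J3 needs exactly one f-in)
#1 stroke at TF1  (only one flow-in slot at J2)
#0 stroke at J1  (TF TF1: opposite of bond 1)
#3 stroke at R1  (only one flow-in slot at J1)

b0 →J1
b1 →TF1
b2 →J2
b3 →R1
b4 →J3
b5 →J1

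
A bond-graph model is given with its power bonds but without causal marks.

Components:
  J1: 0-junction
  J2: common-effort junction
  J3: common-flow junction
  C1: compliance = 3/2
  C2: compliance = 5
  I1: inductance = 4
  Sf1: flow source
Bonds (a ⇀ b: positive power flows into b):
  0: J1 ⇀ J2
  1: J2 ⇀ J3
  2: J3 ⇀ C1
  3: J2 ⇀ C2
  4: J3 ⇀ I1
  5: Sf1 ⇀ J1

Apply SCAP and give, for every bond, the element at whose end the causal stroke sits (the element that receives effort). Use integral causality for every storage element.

#5 stroke→Sf1  (source Sf1 imposes f)
#0 stroke→J1  (closing 0-jn rule on J1)
#2 stroke→J3  (C1 integral (e out))
#3 stroke→J2  (C2 integral (e out))
#1 stroke→J3  (0-jn J2 has e-setter on 3)
#4 stroke→I1  (J3: last free bond brings flow in)

β0 stroke at J1
β1 stroke at J3
β2 stroke at J3
β3 stroke at J2
β4 stroke at I1
β5 stroke at Sf1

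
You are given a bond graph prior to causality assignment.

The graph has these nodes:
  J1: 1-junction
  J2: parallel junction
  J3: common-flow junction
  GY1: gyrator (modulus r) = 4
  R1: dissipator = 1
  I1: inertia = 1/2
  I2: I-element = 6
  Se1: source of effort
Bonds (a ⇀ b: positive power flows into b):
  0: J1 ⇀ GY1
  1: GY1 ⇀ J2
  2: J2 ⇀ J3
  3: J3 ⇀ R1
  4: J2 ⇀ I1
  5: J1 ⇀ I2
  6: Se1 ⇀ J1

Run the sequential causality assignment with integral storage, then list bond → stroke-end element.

#6 stroke at J1  (Se1: effort source, stroke at far end)
#4 stroke at I1  (I1 outputs flow p/I1)
#5 stroke at I2  (I2 integral (f out))
#0 stroke at J1  (J1: bond 5 brought flow, rest push out)
#1 stroke at J2  (through GY1, causality inverts; strokes same side of GY1)
#2 stroke at J3  (J2: bond 1 brought effort, rest push out)
#3 stroke at R1  (J3 needs exactly one f-in)

β0 |J1
β1 |J2
β2 |J3
β3 |R1
β4 |I1
β5 |I2
β6 |J1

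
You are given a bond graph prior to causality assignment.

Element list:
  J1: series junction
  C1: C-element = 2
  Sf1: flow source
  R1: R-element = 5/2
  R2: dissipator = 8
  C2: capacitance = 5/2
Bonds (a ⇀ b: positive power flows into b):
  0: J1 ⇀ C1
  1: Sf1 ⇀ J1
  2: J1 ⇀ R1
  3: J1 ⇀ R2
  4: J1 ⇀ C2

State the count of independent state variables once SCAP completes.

2  (C1, C2 all integral)

#1 stroke→Sf1  (Sf1 fixes flow; stroke at Sf1)
#0 stroke→J1  (common-f at J1 fixed by 1)
#2 stroke→J1  (common-f at J1 fixed by 1)
#3 stroke→J1  (J1: bond 1 brought flow, rest push out)
#4 stroke→J1  (J1 flow already set via bond 1)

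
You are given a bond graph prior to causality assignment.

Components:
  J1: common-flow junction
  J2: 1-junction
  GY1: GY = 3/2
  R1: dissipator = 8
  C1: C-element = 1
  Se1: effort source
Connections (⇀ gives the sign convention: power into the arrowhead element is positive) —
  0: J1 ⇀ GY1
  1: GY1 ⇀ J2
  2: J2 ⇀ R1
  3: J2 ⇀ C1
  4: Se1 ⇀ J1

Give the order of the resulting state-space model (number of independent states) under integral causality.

#4 stroke at J1  (source Se1 imposes e)
#0 stroke at GY1  (closing 1-jn rule on J1)
#1 stroke at GY1  (GY1 both-in/both-out from 0)
#2 stroke at J2  (J2: bond 1 brought flow, rest push out)
#3 stroke at J2  (1-jn J2 has f-setter on 1)

1  (C1 all integral)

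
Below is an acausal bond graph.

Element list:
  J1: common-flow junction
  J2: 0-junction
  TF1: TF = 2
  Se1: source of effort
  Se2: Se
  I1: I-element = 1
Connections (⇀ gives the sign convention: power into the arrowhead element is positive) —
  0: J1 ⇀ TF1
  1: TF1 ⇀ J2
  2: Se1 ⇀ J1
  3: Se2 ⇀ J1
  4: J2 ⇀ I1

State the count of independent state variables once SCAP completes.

b2 |J1  (source Se1 imposes e)
b3 |J1  (Se2 (Se) sets effort on bond)
b0 |TF1  (J1 needs exactly one f-in)
b1 |J2  (through TF1, causality passes straight; one stroke at TF1)
b4 |I1  (J2: bond 1 brought effort, rest push out)

1  (I1 all integral)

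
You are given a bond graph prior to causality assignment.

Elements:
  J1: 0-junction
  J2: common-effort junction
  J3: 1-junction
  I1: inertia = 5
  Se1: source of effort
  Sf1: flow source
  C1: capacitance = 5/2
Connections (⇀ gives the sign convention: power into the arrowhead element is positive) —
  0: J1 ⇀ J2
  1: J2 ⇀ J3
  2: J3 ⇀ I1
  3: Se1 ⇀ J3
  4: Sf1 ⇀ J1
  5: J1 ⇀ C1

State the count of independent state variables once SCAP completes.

2  (C1, I1 all integral)

bond 3 stroke at J3  (source Se1 imposes e)
bond 4 stroke at Sf1  (source Sf1 imposes f)
bond 2 stroke at I1  (prefer integral on I1)
bond 1 stroke at J3  (1-jn J3 has f-setter on 2)
bond 0 stroke at J2  (closing 0-jn rule on J2)
bond 5 stroke at J1  (J1 needs exactly one e-in)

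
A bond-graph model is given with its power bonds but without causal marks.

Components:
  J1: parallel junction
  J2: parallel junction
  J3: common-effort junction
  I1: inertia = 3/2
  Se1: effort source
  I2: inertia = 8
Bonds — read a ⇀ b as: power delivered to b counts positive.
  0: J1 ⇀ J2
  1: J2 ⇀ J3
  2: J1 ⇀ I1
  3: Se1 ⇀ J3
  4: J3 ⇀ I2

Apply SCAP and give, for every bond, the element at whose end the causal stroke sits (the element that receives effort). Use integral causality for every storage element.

bond 3 →J3  (Se1: effort source, stroke at far end)
bond 1 →J2  (0-jn J3 has e-setter on 3)
bond 4 →I2  (common-e at J3 fixed by 3)
bond 0 →J1  (0-jn J2 has e-setter on 1)
bond 2 →I1  (0-jn J1 has e-setter on 0)

bond 0 stroke→J1
bond 1 stroke→J2
bond 2 stroke→I1
bond 3 stroke→J3
bond 4 stroke→I2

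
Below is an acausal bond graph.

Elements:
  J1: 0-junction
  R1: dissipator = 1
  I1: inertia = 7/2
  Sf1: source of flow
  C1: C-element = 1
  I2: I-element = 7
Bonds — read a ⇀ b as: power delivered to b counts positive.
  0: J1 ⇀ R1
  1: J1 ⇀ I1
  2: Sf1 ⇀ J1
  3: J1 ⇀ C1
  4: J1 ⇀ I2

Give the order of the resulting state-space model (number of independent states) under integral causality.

3  (C1, I1, I2 all integral)

bond 2 →Sf1  (Sf1 fixes flow; stroke at Sf1)
bond 1 →I1  (I1: I, integral causality)
bond 3 →J1  (C1 outputs effort q/C1)
bond 0 →R1  (common-e at J1 fixed by 3)
bond 4 →I2  (0-jn J1 has e-setter on 3)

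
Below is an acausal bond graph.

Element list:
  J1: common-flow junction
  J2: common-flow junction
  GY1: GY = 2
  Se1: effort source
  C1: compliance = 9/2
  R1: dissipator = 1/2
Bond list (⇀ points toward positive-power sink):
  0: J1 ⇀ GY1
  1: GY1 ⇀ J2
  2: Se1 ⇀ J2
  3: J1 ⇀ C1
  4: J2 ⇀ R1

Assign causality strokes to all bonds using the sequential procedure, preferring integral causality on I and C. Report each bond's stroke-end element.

b0 stroke at GY1
b1 stroke at GY1
b2 stroke at J2
b3 stroke at J1
b4 stroke at J2

bond 2 stroke at J2  (source Se1 imposes e)
bond 3 stroke at J1  (C1 outputs effort q/C1)
bond 0 stroke at GY1  (only one flow-in slot at J1)
bond 1 stroke at GY1  (GY1: gyrator matches bond 0)
bond 4 stroke at J2  (J2: bond 1 brought flow, rest push out)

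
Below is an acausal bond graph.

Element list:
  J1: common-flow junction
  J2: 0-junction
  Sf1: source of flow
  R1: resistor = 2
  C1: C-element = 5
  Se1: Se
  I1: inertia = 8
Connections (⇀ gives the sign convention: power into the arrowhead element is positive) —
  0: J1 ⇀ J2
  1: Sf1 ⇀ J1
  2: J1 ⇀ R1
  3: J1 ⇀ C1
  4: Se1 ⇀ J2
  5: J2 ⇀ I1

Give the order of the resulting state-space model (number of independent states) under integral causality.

bond 1 stroke at Sf1  (source Sf1 imposes f)
bond 4 stroke at J2  (Se1 (Se) sets effort on bond)
bond 0 stroke at J1  (J1 flow already set via bond 1)
bond 2 stroke at J1  (1-jn J1 has f-setter on 1)
bond 3 stroke at J1  (common-f at J1 fixed by 1)
bond 5 stroke at I1  (J2 effort already set via bond 4)

2  (C1, I1 all integral)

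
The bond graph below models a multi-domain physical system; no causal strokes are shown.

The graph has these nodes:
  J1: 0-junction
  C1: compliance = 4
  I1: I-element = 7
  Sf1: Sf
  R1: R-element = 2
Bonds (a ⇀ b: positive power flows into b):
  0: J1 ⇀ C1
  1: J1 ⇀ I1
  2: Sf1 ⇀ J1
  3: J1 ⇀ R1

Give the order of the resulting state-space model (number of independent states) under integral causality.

bond 2 →Sf1  (Sf1: flow source, stroke at near end)
bond 0 →J1  (prefer integral on C1)
bond 1 →I1  (J1 effort already set via bond 0)
bond 3 →R1  (0-jn J1 has e-setter on 0)

2  (C1, I1 all integral)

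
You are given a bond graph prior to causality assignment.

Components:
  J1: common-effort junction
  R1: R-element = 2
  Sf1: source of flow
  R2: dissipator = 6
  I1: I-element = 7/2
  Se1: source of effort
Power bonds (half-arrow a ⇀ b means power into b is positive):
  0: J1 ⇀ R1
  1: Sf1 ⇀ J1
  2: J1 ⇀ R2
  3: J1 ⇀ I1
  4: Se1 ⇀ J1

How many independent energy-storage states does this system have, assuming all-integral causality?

1  (I1 all integral)

bond 1 |Sf1  (Sf1 fixes flow; stroke at Sf1)
bond 4 |J1  (source Se1 imposes e)
bond 0 |R1  (common-e at J1 fixed by 4)
bond 2 |R2  (J1 effort already set via bond 4)
bond 3 |I1  (0-jn J1 has e-setter on 4)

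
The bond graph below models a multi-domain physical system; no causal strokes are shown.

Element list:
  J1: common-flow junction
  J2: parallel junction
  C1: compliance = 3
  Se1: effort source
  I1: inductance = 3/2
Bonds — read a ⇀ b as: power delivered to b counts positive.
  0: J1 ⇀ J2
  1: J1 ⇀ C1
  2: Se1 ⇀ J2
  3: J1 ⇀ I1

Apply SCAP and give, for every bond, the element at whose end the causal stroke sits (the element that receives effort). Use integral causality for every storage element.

b0 |J1
b1 |J1
b2 |J2
b3 |I1

β2 →J2  (Se1 (Se) sets effort on bond)
β0 →J1  (common-e at J2 fixed by 2)
β1 →J1  (C1: C, integral causality)
β3 →I1  (J1 needs exactly one f-in)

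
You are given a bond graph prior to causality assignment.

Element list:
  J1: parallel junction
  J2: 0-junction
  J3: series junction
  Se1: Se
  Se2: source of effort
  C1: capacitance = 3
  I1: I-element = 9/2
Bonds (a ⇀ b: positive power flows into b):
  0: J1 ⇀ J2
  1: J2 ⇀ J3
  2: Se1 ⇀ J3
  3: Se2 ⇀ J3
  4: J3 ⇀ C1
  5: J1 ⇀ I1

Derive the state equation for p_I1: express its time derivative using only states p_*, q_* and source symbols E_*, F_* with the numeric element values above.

dp_I1/dt = -E_Se1 - E_Se2 + q_C1/3

#2 stroke at J3  (Se1 (Se) sets effort on bond)
#3 stroke at J3  (Se2 (Se) sets effort on bond)
#4 stroke at J3  (C1 outputs effort q/C1)
#1 stroke at J2  (closing 1-jn rule on J3)
#0 stroke at J1  (J2 effort already set via bond 1)
#5 stroke at I1  (common-e at J1 fixed by 0)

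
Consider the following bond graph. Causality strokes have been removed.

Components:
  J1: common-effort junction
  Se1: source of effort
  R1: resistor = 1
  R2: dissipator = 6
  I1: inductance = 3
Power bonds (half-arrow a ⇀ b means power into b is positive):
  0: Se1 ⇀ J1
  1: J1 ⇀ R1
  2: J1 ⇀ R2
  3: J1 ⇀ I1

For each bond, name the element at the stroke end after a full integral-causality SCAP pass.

β0 stroke at J1
β1 stroke at R1
β2 stroke at R2
β3 stroke at I1

bond 0 stroke→J1  (Se1 (Se) sets effort on bond)
bond 1 stroke→R1  (common-e at J1 fixed by 0)
bond 2 stroke→R2  (J1 effort already set via bond 0)
bond 3 stroke→I1  (common-e at J1 fixed by 0)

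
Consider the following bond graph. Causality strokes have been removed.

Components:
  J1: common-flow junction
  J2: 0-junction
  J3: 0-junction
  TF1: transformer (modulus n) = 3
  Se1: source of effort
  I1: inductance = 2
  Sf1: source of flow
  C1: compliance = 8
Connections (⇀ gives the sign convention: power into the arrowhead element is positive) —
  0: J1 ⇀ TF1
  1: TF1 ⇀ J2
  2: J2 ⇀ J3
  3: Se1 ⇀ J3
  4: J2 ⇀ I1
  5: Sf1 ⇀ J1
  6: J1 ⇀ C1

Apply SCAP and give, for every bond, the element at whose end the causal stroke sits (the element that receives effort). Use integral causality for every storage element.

bond 0 stroke→J1
bond 1 stroke→TF1
bond 2 stroke→J2
bond 3 stroke→J3
bond 4 stroke→I1
bond 5 stroke→Sf1
bond 6 stroke→J1

b3 stroke at J3  (Se1: effort source, stroke at far end)
b5 stroke at Sf1  (Sf1 fixes flow; stroke at Sf1)
b0 stroke at J1  (1-jn J1 has f-setter on 5)
b6 stroke at J1  (common-f at J1 fixed by 5)
b2 stroke at J2  (J3: bond 3 brought effort, rest push out)
b1 stroke at TF1  (through TF1, causality passes straight; one stroke at TF1)
b4 stroke at I1  (J2: bond 2 brought effort, rest push out)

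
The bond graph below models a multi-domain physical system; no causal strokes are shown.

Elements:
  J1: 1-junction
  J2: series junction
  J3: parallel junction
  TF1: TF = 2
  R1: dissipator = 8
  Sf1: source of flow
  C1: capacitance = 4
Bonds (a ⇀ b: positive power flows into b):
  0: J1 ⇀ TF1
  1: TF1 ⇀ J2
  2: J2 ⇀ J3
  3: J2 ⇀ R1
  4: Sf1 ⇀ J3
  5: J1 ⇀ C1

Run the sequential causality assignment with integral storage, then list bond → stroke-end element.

bond 0 →TF1
bond 1 →J2
bond 2 →J3
bond 3 →J2
bond 4 →Sf1
bond 5 →J1

β4 stroke at Sf1  (Sf1: flow source, stroke at near end)
β2 stroke at J3  (J3: last free bond brings effort in)
β1 stroke at J2  (common-f at J2 fixed by 2)
β3 stroke at J2  (1-jn J2 has f-setter on 2)
β0 stroke at TF1  (TF1 one-in-one-out from 1)
β5 stroke at J1  (J1 flow already set via bond 0)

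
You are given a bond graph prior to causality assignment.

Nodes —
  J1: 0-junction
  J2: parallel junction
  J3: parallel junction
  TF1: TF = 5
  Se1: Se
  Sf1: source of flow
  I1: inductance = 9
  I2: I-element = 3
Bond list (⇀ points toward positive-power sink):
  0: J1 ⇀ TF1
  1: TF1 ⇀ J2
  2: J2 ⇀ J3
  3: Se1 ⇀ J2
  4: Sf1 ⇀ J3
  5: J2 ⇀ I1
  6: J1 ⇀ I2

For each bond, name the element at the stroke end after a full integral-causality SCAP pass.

β3 →J2  (Se1 (Se) sets effort on bond)
β4 →Sf1  (Sf1 (Sf) sets flow on bond)
β1 →TF1  (J2: bond 3 brought effort, rest push out)
β2 →J3  (J2 effort already set via bond 3)
β5 →I1  (common-e at J2 fixed by 3)
β0 →J1  (TF1: transformer flips bond 1)
β6 →I2  (J1: bond 0 brought effort, rest push out)

b0 stroke at J1
b1 stroke at TF1
b2 stroke at J3
b3 stroke at J2
b4 stroke at Sf1
b5 stroke at I1
b6 stroke at I2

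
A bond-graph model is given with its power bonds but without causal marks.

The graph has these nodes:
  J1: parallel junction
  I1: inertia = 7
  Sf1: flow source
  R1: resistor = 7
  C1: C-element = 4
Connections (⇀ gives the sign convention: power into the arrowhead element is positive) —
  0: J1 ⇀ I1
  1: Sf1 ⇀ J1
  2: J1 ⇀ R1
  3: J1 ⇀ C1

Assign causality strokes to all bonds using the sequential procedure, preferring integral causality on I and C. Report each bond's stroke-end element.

β0 stroke→I1
β1 stroke→Sf1
β2 stroke→R1
β3 stroke→J1

β1 |Sf1  (Sf1 (Sf) sets flow on bond)
β0 |I1  (I1 outputs flow p/I1)
β3 |J1  (prefer integral on C1)
β2 |R1  (J1: bond 3 brought effort, rest push out)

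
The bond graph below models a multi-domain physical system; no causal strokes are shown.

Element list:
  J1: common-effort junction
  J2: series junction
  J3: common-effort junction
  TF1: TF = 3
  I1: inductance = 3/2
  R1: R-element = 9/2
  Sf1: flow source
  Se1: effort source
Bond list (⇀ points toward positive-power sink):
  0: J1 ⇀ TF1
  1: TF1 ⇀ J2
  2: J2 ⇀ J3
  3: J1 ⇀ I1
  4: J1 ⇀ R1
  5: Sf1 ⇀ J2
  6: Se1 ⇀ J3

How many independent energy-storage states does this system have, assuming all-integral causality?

bond 5 |Sf1  (source Sf1 imposes f)
bond 6 |J3  (Se1 fixes effort; stroke away)
bond 1 |J2  (J2: bond 5 brought flow, rest push out)
bond 2 |J2  (J2: bond 5 brought flow, rest push out)
bond 0 |TF1  (through TF1, causality passes straight; one stroke at TF1)
bond 3 |I1  (prefer integral on I1)
bond 4 |J1  (closing 0-jn rule on J1)

1  (I1 all integral)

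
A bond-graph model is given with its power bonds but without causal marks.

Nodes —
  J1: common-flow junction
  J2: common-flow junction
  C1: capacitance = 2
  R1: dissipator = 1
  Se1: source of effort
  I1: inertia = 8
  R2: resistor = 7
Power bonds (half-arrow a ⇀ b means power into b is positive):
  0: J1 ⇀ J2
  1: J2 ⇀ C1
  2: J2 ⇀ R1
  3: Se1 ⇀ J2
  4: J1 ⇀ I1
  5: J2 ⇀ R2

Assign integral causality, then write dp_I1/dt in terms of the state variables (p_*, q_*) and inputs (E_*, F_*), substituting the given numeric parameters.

dp_I1/dt = E_Se1 - p_I1 - q_C1/2

#3 |J2  (Se1: effort source, stroke at far end)
#1 |J2  (C1 integral (e out))
#4 |I1  (I1 integral (f out))
#0 |J1  (common-f at J1 fixed by 4)
#2 |J2  (J2 flow already set via bond 0)
#5 |J2  (J2: bond 0 brought flow, rest push out)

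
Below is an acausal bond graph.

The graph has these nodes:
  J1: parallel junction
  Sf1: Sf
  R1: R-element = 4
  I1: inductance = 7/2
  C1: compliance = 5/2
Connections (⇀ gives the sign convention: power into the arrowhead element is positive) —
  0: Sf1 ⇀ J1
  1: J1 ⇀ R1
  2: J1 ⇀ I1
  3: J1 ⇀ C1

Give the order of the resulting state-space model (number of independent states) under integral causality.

2  (C1, I1 all integral)

b0 |Sf1  (Sf1 fixes flow; stroke at Sf1)
b2 |I1  (I1 outputs flow p/I1)
b3 |J1  (C1 outputs effort q/C1)
b1 |R1  (0-jn J1 has e-setter on 3)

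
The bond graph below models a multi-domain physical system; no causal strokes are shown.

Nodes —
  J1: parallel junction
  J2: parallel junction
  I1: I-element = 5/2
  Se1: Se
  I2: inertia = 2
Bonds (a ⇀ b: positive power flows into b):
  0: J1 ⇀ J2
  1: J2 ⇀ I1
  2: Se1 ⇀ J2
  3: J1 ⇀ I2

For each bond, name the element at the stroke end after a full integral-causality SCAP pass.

#2 →J2  (Se1: effort source, stroke at far end)
#0 →J1  (common-e at J2 fixed by 2)
#1 →I1  (J2 effort already set via bond 2)
#3 →I2  (0-jn J1 has e-setter on 0)

bond 0 →J1
bond 1 →I1
bond 2 →J2
bond 3 →I2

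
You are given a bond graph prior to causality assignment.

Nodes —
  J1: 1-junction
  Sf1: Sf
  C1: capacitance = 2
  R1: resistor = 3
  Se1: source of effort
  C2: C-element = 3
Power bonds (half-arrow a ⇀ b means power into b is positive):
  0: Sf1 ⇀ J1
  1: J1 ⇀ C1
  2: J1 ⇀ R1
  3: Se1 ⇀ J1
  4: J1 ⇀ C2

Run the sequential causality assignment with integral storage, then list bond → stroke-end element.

#0 →Sf1
#1 →J1
#2 →J1
#3 →J1
#4 →J1

β0 |Sf1  (Sf1: flow source, stroke at near end)
β3 |J1  (Se1 (Se) sets effort on bond)
β1 |J1  (J1: bond 0 brought flow, rest push out)
β2 |J1  (1-jn J1 has f-setter on 0)
β4 |J1  (common-f at J1 fixed by 0)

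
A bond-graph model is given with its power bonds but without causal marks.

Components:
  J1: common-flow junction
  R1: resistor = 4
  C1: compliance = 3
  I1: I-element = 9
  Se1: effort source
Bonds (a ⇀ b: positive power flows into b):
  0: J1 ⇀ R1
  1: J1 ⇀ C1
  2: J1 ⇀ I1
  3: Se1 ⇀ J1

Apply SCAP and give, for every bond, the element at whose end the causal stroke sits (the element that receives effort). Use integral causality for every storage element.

β0 →J1
β1 →J1
β2 →I1
β3 →J1

β3 stroke at J1  (Se1 (Se) sets effort on bond)
β1 stroke at J1  (C1 integral (e out))
β2 stroke at I1  (I1: I, integral causality)
β0 stroke at J1  (1-jn J1 has f-setter on 2)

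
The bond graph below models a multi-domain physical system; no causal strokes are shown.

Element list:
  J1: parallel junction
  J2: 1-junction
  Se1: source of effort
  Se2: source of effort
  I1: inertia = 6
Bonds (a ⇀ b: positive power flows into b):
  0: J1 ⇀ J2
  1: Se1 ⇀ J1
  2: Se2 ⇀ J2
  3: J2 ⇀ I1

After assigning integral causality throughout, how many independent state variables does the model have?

1  (I1 all integral)

β1 →J1  (Se1 fixes effort; stroke away)
β2 →J2  (source Se2 imposes e)
β0 →J2  (common-e at J1 fixed by 1)
β3 →I1  (only one flow-in slot at J2)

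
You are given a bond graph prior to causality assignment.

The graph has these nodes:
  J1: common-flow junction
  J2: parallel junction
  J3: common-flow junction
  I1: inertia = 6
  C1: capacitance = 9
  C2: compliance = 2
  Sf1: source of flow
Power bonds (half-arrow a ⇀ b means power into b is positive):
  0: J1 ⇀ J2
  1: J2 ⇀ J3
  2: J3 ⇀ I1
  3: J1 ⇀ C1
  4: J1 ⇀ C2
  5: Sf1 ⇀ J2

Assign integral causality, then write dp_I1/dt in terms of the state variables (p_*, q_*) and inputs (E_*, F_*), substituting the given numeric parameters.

β5 |Sf1  (Sf1 (Sf) sets flow on bond)
β2 |I1  (I1: I, integral causality)
β1 |J3  (J3: bond 2 brought flow, rest push out)
β0 |J2  (closing 0-jn rule on J2)
β3 |J1  (1-jn J1 has f-setter on 0)
β4 |J1  (J1: bond 0 brought flow, rest push out)

dp_I1/dt = -q_C1/9 - q_C2/2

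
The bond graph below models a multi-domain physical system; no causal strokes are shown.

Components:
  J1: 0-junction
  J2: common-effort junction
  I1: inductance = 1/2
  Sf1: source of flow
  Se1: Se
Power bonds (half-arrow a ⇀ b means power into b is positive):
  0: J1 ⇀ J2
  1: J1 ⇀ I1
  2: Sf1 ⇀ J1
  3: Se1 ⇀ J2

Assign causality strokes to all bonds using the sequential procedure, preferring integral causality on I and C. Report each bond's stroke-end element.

b2 stroke at Sf1  (Sf1 (Sf) sets flow on bond)
b3 stroke at J2  (Se1: effort source, stroke at far end)
b0 stroke at J1  (J2 effort already set via bond 3)
b1 stroke at I1  (J1: bond 0 brought effort, rest push out)

#0 stroke→J1
#1 stroke→I1
#2 stroke→Sf1
#3 stroke→J2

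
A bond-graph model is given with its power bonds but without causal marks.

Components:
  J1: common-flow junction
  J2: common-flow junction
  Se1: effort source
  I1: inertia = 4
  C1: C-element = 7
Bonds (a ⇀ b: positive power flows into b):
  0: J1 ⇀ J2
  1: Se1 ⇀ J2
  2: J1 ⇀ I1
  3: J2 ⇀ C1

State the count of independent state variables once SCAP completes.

2  (C1, I1 all integral)

bond 1 stroke→J2  (Se1 fixes effort; stroke away)
bond 2 stroke→I1  (I1: I, integral causality)
bond 0 stroke→J1  (common-f at J1 fixed by 2)
bond 3 stroke→J2  (J2 flow already set via bond 0)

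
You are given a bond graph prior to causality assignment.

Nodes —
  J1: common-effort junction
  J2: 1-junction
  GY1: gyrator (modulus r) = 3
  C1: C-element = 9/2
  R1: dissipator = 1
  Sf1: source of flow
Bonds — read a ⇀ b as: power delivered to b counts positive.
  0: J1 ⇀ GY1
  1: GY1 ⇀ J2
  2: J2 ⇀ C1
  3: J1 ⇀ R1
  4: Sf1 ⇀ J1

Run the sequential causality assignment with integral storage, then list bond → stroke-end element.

bond 4 →Sf1  (Sf1 fixes flow; stroke at Sf1)
bond 2 →J2  (C1 integral (e out))
bond 1 →GY1  (J2 needs exactly one f-in)
bond 0 →GY1  (GY GY1: same side as bond 1)
bond 3 →J1  (J1 needs exactly one e-in)

β0 →GY1
β1 →GY1
β2 →J2
β3 →J1
β4 →Sf1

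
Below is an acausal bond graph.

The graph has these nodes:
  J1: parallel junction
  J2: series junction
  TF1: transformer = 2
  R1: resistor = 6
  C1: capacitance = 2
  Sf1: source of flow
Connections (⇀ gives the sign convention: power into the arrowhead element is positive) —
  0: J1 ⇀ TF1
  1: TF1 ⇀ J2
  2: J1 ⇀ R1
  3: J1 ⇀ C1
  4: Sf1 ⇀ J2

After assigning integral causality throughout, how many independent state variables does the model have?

1  (C1 all integral)

#4 stroke at Sf1  (source Sf1 imposes f)
#1 stroke at J2  (J2 flow already set via bond 4)
#0 stroke at TF1  (TF1 one-in-one-out from 1)
#3 stroke at J1  (C1: C, integral causality)
#2 stroke at R1  (0-jn J1 has e-setter on 3)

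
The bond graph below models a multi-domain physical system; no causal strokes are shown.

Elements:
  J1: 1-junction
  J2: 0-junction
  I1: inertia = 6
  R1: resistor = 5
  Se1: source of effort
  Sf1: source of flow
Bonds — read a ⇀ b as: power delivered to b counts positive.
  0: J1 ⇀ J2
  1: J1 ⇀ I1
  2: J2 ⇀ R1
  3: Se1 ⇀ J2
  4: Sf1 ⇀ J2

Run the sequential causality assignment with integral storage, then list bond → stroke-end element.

b3 |J2  (Se1 (Se) sets effort on bond)
b4 |Sf1  (source Sf1 imposes f)
b0 |J1  (common-e at J2 fixed by 3)
b2 |R1  (0-jn J2 has e-setter on 3)
b1 |I1  (closing 1-jn rule on J1)

β0 stroke→J1
β1 stroke→I1
β2 stroke→R1
β3 stroke→J2
β4 stroke→Sf1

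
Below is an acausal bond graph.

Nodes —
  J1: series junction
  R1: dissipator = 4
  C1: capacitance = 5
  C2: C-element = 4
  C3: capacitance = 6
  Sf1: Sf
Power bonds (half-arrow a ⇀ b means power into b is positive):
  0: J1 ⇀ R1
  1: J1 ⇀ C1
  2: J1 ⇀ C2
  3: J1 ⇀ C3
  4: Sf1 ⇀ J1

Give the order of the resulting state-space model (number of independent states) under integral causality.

β4 →Sf1  (source Sf1 imposes f)
β0 →J1  (1-jn J1 has f-setter on 4)
β1 →J1  (J1 flow already set via bond 4)
β2 →J1  (J1: bond 4 brought flow, rest push out)
β3 →J1  (common-f at J1 fixed by 4)

3  (C1, C2, C3 all integral)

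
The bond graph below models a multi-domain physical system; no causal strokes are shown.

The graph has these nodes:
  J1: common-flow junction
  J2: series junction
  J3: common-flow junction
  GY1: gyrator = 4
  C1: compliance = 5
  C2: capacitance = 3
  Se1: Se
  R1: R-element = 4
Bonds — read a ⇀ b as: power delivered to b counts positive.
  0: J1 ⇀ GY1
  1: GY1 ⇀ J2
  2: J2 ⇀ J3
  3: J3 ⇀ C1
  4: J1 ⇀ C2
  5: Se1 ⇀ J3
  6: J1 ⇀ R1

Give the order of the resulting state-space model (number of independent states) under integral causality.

2  (C1, C2 all integral)

β5 stroke at J3  (Se1: effort source, stroke at far end)
β3 stroke at J3  (C1: C, integral causality)
β2 stroke at J2  (J3 needs exactly one f-in)
β1 stroke at GY1  (J2 needs exactly one f-in)
β0 stroke at GY1  (GY1 both-in/both-out from 1)
β4 stroke at J1  (common-f at J1 fixed by 0)
β6 stroke at J1  (common-f at J1 fixed by 0)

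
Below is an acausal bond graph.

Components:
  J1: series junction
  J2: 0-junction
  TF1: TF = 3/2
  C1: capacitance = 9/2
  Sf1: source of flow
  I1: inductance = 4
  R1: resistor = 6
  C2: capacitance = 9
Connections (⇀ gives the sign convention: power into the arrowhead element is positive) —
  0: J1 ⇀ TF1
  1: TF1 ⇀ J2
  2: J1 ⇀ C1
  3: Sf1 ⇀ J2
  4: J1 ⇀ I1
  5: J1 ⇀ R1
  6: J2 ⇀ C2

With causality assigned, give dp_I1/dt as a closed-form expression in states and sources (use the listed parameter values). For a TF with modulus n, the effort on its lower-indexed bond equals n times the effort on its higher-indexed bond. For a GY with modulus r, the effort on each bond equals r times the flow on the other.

#3 stroke→Sf1  (Sf1: flow source, stroke at near end)
#2 stroke→J1  (C1 integral (e out))
#4 stroke→I1  (I1: I, integral causality)
#0 stroke→J1  (common-f at J1 fixed by 4)
#5 stroke→J1  (1-jn J1 has f-setter on 4)
#1 stroke→TF1  (through TF1, causality passes straight; one stroke at TF1)
#6 stroke→J2  (only one effort-in slot at J2)

dp_I1/dt = -3*p_I1/2 - 2*q_C1/9 - q_C2/6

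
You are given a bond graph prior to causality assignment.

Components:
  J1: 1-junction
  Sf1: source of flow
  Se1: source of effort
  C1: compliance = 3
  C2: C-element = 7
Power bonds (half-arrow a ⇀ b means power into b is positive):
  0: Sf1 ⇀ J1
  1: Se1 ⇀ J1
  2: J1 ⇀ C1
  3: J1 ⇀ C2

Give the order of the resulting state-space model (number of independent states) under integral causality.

2  (C1, C2 all integral)

β0 →Sf1  (Sf1: flow source, stroke at near end)
β1 →J1  (source Se1 imposes e)
β2 →J1  (J1: bond 0 brought flow, rest push out)
β3 →J1  (J1 flow already set via bond 0)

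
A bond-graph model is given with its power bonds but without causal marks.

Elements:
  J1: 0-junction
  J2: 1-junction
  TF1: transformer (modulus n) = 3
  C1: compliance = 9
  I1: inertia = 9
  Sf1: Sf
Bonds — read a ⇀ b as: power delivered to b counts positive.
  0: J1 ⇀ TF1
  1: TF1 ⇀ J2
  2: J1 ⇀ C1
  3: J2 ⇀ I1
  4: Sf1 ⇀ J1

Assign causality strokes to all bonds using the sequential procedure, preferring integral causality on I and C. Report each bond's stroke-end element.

bond 0 |TF1
bond 1 |J2
bond 2 |J1
bond 3 |I1
bond 4 |Sf1

β4 stroke at Sf1  (Sf1: flow source, stroke at near end)
β2 stroke at J1  (prefer integral on C1)
β0 stroke at TF1  (J1: bond 2 brought effort, rest push out)
β1 stroke at J2  (TF TF1: opposite of bond 0)
β3 stroke at I1  (J2 needs exactly one f-in)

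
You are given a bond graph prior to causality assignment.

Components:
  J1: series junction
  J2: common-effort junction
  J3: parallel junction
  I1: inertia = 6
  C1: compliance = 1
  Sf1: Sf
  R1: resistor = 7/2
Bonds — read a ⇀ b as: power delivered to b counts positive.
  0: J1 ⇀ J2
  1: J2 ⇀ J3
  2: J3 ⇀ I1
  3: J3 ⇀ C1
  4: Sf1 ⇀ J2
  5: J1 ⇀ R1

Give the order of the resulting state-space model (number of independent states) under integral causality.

bond 4 |Sf1  (source Sf1 imposes f)
bond 2 |I1  (I1 outputs flow p/I1)
bond 3 |J3  (C1: C, integral causality)
bond 1 |J2  (J3 effort already set via bond 3)
bond 0 |J1  (0-jn J2 has e-setter on 1)
bond 5 |R1  (only one flow-in slot at J1)

2  (C1, I1 all integral)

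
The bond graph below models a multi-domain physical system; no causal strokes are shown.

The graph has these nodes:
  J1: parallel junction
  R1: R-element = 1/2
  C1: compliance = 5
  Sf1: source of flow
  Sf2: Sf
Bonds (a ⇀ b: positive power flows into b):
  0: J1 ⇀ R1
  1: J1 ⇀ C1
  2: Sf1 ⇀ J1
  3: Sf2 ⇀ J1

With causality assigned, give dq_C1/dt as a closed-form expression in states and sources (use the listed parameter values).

b2 →Sf1  (source Sf1 imposes f)
b3 →Sf2  (Sf2 (Sf) sets flow on bond)
b1 →J1  (C1 outputs effort q/C1)
b0 →R1  (J1 effort already set via bond 1)

dq_C1/dt = F_Sf1 + F_Sf2 - 2*q_C1/5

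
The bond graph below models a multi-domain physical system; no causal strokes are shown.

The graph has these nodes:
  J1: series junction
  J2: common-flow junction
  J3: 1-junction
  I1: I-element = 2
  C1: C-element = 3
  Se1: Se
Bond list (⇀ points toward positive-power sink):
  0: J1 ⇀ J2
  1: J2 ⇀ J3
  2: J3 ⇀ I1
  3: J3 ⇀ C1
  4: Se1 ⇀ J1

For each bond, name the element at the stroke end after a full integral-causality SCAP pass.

b4 |J1  (Se1: effort source, stroke at far end)
b0 |J2  (J1 needs exactly one f-in)
b1 |J3  (closing 1-jn rule on J2)
b2 |I1  (I1 integral (f out))
b3 |J3  (common-f at J3 fixed by 2)

b0 |J2
b1 |J3
b2 |I1
b3 |J3
b4 |J1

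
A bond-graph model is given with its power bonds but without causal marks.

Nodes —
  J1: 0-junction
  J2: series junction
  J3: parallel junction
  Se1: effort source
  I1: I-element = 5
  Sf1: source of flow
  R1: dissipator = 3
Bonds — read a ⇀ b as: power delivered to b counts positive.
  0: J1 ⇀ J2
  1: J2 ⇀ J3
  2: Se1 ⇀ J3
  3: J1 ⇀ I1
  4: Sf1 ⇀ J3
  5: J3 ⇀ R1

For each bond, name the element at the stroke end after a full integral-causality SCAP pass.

b0 stroke→J1
b1 stroke→J2
b2 stroke→J3
b3 stroke→I1
b4 stroke→Sf1
b5 stroke→R1

β2 stroke at J3  (Se1 (Se) sets effort on bond)
β4 stroke at Sf1  (Sf1 (Sf) sets flow on bond)
β1 stroke at J2  (J3 effort already set via bond 2)
β5 stroke at R1  (J3: bond 2 brought effort, rest push out)
β0 stroke at J1  (J2: last free bond brings flow in)
β3 stroke at I1  (J1 effort already set via bond 0)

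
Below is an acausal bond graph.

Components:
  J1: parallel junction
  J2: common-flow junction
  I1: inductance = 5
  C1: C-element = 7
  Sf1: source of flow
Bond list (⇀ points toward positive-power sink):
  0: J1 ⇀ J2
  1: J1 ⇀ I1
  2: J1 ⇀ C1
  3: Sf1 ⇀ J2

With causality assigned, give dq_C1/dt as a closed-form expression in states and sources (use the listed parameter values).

β3 →Sf1  (source Sf1 imposes f)
β0 →J2  (1-jn J2 has f-setter on 3)
β1 →I1  (I1 outputs flow p/I1)
β2 →J1  (J1 needs exactly one e-in)

dq_C1/dt = -F_Sf1 - p_I1/5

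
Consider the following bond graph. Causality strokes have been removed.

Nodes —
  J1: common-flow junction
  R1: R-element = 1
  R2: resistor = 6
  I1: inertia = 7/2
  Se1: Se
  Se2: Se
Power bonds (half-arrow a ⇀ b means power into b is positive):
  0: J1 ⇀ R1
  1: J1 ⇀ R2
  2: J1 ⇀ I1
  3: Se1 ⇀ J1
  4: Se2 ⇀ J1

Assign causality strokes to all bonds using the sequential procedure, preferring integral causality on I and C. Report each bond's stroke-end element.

bond 3 stroke at J1  (source Se1 imposes e)
bond 4 stroke at J1  (source Se2 imposes e)
bond 2 stroke at I1  (I1 integral (f out))
bond 0 stroke at J1  (1-jn J1 has f-setter on 2)
bond 1 stroke at J1  (common-f at J1 fixed by 2)

β0 stroke→J1
β1 stroke→J1
β2 stroke→I1
β3 stroke→J1
β4 stroke→J1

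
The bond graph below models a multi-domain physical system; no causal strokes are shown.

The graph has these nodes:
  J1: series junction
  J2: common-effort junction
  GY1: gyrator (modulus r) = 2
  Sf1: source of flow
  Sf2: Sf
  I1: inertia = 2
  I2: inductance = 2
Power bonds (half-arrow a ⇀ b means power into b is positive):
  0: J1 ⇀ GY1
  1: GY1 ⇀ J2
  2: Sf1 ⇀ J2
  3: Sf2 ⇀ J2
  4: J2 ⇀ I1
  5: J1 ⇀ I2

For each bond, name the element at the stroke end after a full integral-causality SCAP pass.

b0 →J1
b1 →J2
b2 →Sf1
b3 →Sf2
b4 →I1
b5 →I2

b2 stroke at Sf1  (Sf1 fixes flow; stroke at Sf1)
b3 stroke at Sf2  (Sf2: flow source, stroke at near end)
b4 stroke at I1  (prefer integral on I1)
b1 stroke at J2  (J2 needs exactly one e-in)
b0 stroke at J1  (through GY1, causality inverts; strokes same side of GY1)
b5 stroke at I2  (J1 needs exactly one f-in)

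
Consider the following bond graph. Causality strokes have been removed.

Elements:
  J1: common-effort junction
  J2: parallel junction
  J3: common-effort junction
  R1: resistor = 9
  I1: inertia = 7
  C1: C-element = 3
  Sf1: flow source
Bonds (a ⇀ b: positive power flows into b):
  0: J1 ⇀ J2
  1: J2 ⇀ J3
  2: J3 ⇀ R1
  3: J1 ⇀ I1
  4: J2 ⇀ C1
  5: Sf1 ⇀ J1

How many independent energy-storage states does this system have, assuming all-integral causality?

bond 5 stroke→Sf1  (Sf1 fixes flow; stroke at Sf1)
bond 3 stroke→I1  (I1: I, integral causality)
bond 0 stroke→J1  (closing 0-jn rule on J1)
bond 4 stroke→J2  (C1: C, integral causality)
bond 1 stroke→J3  (J2: bond 4 brought effort, rest push out)
bond 2 stroke→R1  (common-e at J3 fixed by 1)

2  (C1, I1 all integral)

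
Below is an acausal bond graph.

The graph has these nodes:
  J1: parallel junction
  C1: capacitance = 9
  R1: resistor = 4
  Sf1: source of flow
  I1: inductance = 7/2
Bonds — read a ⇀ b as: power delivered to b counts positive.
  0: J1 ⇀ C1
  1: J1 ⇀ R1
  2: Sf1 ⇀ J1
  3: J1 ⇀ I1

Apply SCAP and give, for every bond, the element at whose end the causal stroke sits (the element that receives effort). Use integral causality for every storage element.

#2 |Sf1  (Sf1: flow source, stroke at near end)
#0 |J1  (prefer integral on C1)
#1 |R1  (J1 effort already set via bond 0)
#3 |I1  (common-e at J1 fixed by 0)

bond 0 stroke at J1
bond 1 stroke at R1
bond 2 stroke at Sf1
bond 3 stroke at I1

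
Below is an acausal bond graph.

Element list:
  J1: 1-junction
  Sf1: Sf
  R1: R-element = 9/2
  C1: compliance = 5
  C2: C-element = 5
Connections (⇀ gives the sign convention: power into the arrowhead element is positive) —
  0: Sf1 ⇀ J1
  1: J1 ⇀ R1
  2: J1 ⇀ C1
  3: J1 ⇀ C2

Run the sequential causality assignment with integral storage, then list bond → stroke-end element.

b0 →Sf1  (source Sf1 imposes f)
b1 →J1  (common-f at J1 fixed by 0)
b2 →J1  (1-jn J1 has f-setter on 0)
b3 →J1  (J1: bond 0 brought flow, rest push out)

β0 |Sf1
β1 |J1
β2 |J1
β3 |J1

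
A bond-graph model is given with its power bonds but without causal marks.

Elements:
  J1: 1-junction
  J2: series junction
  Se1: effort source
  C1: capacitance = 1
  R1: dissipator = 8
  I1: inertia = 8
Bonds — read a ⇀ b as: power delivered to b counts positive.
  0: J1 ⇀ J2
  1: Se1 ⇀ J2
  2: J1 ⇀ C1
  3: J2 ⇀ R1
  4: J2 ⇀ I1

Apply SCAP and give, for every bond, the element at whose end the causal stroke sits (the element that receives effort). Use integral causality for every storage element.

b0 stroke→J2
b1 stroke→J2
b2 stroke→J1
b3 stroke→J2
b4 stroke→I1

bond 1 stroke→J2  (Se1 (Se) sets effort on bond)
bond 2 stroke→J1  (prefer integral on C1)
bond 0 stroke→J2  (only one flow-in slot at J1)
bond 4 stroke→I1  (I1: I, integral causality)
bond 3 stroke→J2  (1-jn J2 has f-setter on 4)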